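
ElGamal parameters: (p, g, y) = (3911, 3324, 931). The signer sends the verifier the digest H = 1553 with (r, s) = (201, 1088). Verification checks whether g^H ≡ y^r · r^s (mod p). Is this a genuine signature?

Left side g^H mod p:
3324^2 = 11048976 ≡ 401
3324^4 ≡ 401^2 = 160801 ≡ 450
3324^8 ≡ 450^2 = 202500 ≡ 3039
3324^16 ≡ 3039^2 = 9235521 ≡ 1650
3324^32 ≡ 1650^2 = 2722500 ≡ 444
3324^64 ≡ 444^2 = 197136 ≡ 1586
3324^128 ≡ 1586^2 = 2515396 ≡ 623
3324^256 ≡ 623^2 = 388129 ≡ 940
3324^512 ≡ 940^2 = 883600 ≡ 3625
3324^1024 ≡ 3625^2 = 13140625 ≡ 3576
1553 = 1024 + 512 + 16 + 1, so 3324^1553 ≡ 3576·3625·1650·3324 ≡ 2553 (mod 3911)
Right side y^r · r^s mod p:
931^2 = 866761 ≡ 2430
931^4 ≡ 2430^2 = 5904900 ≡ 3201
931^8 ≡ 3201^2 = 10246401 ≡ 3492
931^16 ≡ 3492^2 = 12194064 ≡ 3477
931^32 ≡ 3477^2 = 12089529 ≡ 628
931^64 ≡ 628^2 = 394384 ≡ 3284
931^128 ≡ 3284^2 = 10784656 ≡ 2029
201 = 128 + 64 + 8 + 1, so 931^201 ≡ 2029·3284·3492·931 ≡ 2269 (mod 3911)
201^2 = 40401 ≡ 1291
201^4 ≡ 1291^2 = 1666681 ≡ 595
201^8 ≡ 595^2 = 354025 ≡ 2035
201^16 ≡ 2035^2 = 4141225 ≡ 3387
201^32 ≡ 3387^2 = 11471769 ≡ 806
201^64 ≡ 806^2 = 649636 ≡ 410
201^128 ≡ 410^2 = 168100 ≡ 3838
201^256 ≡ 3838^2 = 14730244 ≡ 1418
201^512 ≡ 1418^2 = 2010724 ≡ 470
201^1024 ≡ 470^2 = 220900 ≡ 1884
1088 = 1024 + 64, so 201^1088 ≡ 1884·410 ≡ 1973 (mod 3911)
2269·1973 = 4476737 ≡ 2553 (mod 3911)
2553 ≡ 2553 (mod 3911), so the signature is genuine.

genuine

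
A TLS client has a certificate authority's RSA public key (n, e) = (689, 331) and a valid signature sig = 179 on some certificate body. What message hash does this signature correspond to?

sig^2 ≡ 179^2 = 32041 ≡ 347
sig^4 ≡ 347^2 = 120409 ≡ 523
sig^8 ≡ 523^2 = 273529 ≡ 685
sig^16 ≡ 685^2 = 469225 ≡ 16
sig^32 ≡ 16^2 = 256
sig^64 ≡ 256^2 = 65536 ≡ 81
sig^128 ≡ 81^2 = 6561 ≡ 360
sig^256 ≡ 360^2 = 129600 ≡ 68
331 = 256 + 64 + 8 + 2 + 1, so sig^331 ≡ 68·81·685·347·179 ≡ 270 (mod 689)

270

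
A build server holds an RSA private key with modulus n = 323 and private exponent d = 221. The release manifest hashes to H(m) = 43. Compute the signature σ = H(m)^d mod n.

161

Squares mod 323: (H(m))^1≡43, (H(m))^2≡234, (H(m))^4≡169, (H(m))^8≡137, (H(m))^16≡35, (H(m))^32≡256, (H(m))^64≡290, (H(m))^128≡120
221 = 128 + 64 + 16 + 8 + 4 + 1, so (H(m))^221 ≡ 120·290·35·137·169·43 ≡ 161 (mod 323)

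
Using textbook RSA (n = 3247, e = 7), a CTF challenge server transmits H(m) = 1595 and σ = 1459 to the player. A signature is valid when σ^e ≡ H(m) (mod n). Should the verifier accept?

reject

σ^2 ≡ 1459^2 = 2128681 ≡ 1896
σ^4 ≡ 1896^2 = 3594816 ≡ 387
7 = 4 + 2 + 1, so σ^7 ≡ 387·1896·1459 ≡ 1774 (mod 3247)
σ^7 mod 3247 = 1774, but H(m) = 1595.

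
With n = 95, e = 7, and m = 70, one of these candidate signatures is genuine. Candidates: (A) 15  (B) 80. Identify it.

A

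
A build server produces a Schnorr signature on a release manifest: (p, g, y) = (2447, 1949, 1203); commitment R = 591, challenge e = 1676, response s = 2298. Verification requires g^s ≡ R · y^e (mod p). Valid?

no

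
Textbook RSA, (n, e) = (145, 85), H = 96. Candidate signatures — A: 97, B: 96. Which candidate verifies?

B

Candidate A: 97^2 = 9409 ≡ 129; 97^4 ≡ 129^2 = 16641 ≡ 111; 97^8 ≡ 111^2 = 12321 ≡ 141; 97^16 ≡ 141^2 = 19881 ≡ 16; 97^32 ≡ 16^2 = 256 ≡ 111; 97^64 ≡ 111^2 = 12321 ≡ 141; 85 = 64 + 16 + 4 + 1, so 97^85 ≡ 141·16·111·97 ≡ 97 (mod 145)
Candidate B: 96^2 = 9216 ≡ 81; 96^4 ≡ 81^2 = 6561 ≡ 36; 96^8 ≡ 36^2 = 1296 ≡ 136; 96^16 ≡ 136^2 = 18496 ≡ 81; 96^32 ≡ 81^2 = 6561 ≡ 36; 96^64 ≡ 36^2 = 1296 ≡ 136; 85 = 64 + 16 + 4 + 1, so 96^85 ≡ 136·81·36·96 ≡ 96 (mod 145)
  → matches H = 96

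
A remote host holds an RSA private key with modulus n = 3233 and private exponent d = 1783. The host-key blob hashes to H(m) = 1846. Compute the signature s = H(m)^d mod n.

(H(m))^2 ≡ 1846^2 = 3407716 ≡ 134
(H(m))^4 ≡ 134^2 = 17956 ≡ 1791
(H(m))^8 ≡ 1791^2 = 3207681 ≡ 545
(H(m))^16 ≡ 545^2 = 297025 ≡ 2822
(H(m))^32 ≡ 2822^2 = 7963684 ≡ 805
(H(m))^64 ≡ 805^2 = 648025 ≡ 1425
(H(m))^128 ≡ 1425^2 = 2030625 ≡ 301
(H(m))^256 ≡ 301^2 = 90601 ≡ 77
(H(m))^512 ≡ 77^2 = 5929 ≡ 2696
(H(m))^1024 ≡ 2696^2 = 7268416 ≡ 632
1783 = 1024 + 512 + 128 + 64 + 32 + 16 + 4 + 2 + 1, so (H(m))^1783 ≡ 632·2696·301·1425·805·2822·1791·134·1846 ≡ 1459 (mod 3233)

1459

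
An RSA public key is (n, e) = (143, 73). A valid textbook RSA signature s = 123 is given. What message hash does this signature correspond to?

19

s^2 ≡ 123^2 = 15129 ≡ 114
s^4 ≡ 114^2 = 12996 ≡ 126
s^8 ≡ 126^2 = 15876 ≡ 3
s^16 ≡ 3^2 = 9
s^32 ≡ 9^2 = 81
s^64 ≡ 81^2 = 6561 ≡ 126
73 = 64 + 8 + 1, so s^73 ≡ 126·3·123 ≡ 19 (mod 143)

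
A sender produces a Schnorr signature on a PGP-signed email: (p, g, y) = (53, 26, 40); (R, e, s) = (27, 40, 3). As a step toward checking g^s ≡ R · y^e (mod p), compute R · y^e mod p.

33

Squares mod 53: 40^1≡40, 40^2≡10, 40^4≡47, 40^8≡36, 40^16≡24, 40^32≡46
40 = 32 + 8, so 40^40 ≡ 46·36 ≡ 13 (mod 53)
R · y^e ≡ 27·13 = 351 ≡ 33 (mod 53)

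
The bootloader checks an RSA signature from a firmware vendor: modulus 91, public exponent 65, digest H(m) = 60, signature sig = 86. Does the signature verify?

sig^2 ≡ 86^2 = 7396 ≡ 25
sig^4 ≡ 25^2 = 625 ≡ 79
sig^8 ≡ 79^2 = 6241 ≡ 53
sig^16 ≡ 53^2 = 2809 ≡ 79
sig^32 ≡ 79^2 = 6241 ≡ 53
sig^64 ≡ 53^2 = 2809 ≡ 79
65 = 64 + 1, so sig^65 ≡ 79·86 ≡ 60 (mod 91)
60 = H(m), so the signature checks out.

verifies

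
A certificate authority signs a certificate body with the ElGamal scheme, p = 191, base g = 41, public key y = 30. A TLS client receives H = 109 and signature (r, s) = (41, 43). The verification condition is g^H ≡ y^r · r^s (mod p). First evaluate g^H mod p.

159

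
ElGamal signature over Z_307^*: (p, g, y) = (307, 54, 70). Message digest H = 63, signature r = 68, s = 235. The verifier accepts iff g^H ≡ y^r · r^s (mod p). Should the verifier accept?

Left side g^H mod p:
54^2 = 2916 ≡ 153
54^4 ≡ 153^2 = 23409 ≡ 77
54^8 ≡ 77^2 = 5929 ≡ 96
54^16 ≡ 96^2 = 9216 ≡ 6
54^32 ≡ 6^2 = 36
63 = 32 + 16 + 8 + 4 + 2 + 1, so 54^63 ≡ 36·6·96·77·153·54 ≡ 24 (mod 307)
Right side y^r · r^s mod p:
70^2 = 4900 ≡ 295
70^4 ≡ 295^2 = 87025 ≡ 144
70^8 ≡ 144^2 = 20736 ≡ 167
70^16 ≡ 167^2 = 27889 ≡ 259
70^32 ≡ 259^2 = 67081 ≡ 155
70^64 ≡ 155^2 = 24025 ≡ 79
68 = 64 + 4, so 70^68 ≡ 79·144 ≡ 17 (mod 307)
68^2 = 4624 ≡ 19
68^4 ≡ 19^2 = 361 ≡ 54
68^8 ≡ 54^2 = 2916 ≡ 153
68^16 ≡ 153^2 = 23409 ≡ 77
68^32 ≡ 77^2 = 5929 ≡ 96
68^64 ≡ 96^2 = 9216 ≡ 6
68^128 ≡ 6^2 = 36
235 = 128 + 64 + 32 + 8 + 2 + 1, so 68^235 ≡ 36·6·96·153·19·68 ≡ 182 (mod 307)
17·182 = 3094 ≡ 24 (mod 307)
24 ≡ 24 (mod 307), so the signature is genuine.

accept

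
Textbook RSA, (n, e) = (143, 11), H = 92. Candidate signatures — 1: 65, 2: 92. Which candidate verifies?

2

Candidate 1: 65^11 mod 143 = 65
Candidate 2: 92^11 mod 143 = 92
  → matches H = 92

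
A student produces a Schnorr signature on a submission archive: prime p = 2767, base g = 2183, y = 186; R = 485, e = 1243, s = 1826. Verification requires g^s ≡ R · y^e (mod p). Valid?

no

g^s mod p:
2183^1826 mod 2767 = 1216
R · y^e mod p:
186^1243 mod 2767 = 1572
485·1572 = 762420 ≡ 1495 (mod 2767)
1216 ≠ 1495; the check fails.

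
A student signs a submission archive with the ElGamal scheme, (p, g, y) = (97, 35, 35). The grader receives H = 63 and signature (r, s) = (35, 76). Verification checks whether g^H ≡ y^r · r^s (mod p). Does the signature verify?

Left side g^H mod p:
35^2 = 1225 ≡ 61
35^4 ≡ 61^2 = 3721 ≡ 35
35^8 ≡ 35^2 = 1225 ≡ 61
35^16 ≡ 61^2 = 3721 ≡ 35
35^32 ≡ 35^2 = 1225 ≡ 61
63 = 32 + 16 + 8 + 4 + 2 + 1, so 35^63 ≡ 61·35·61·35·61·35 ≡ 1 (mod 97)
Right side y^r · r^s mod p:
35^2 = 1225 ≡ 61
35^4 ≡ 61^2 = 3721 ≡ 35
35^8 ≡ 35^2 = 1225 ≡ 61
35^16 ≡ 61^2 = 3721 ≡ 35
35^32 ≡ 35^2 = 1225 ≡ 61
35 = 32 + 2 + 1, so 35^35 ≡ 61·61·35 ≡ 61 (mod 97)
35^2 = 1225 ≡ 61
35^4 ≡ 61^2 = 3721 ≡ 35
35^8 ≡ 35^2 = 1225 ≡ 61
35^16 ≡ 61^2 = 3721 ≡ 35
35^32 ≡ 35^2 = 1225 ≡ 61
35^64 ≡ 61^2 = 3721 ≡ 35
76 = 64 + 8 + 4, so 35^76 ≡ 35·61·35 ≡ 35 (mod 97)
61·35 = 2135 ≡ 1 (mod 97)
1 ≡ 1 (mod 97), so the signature is genuine.

verifies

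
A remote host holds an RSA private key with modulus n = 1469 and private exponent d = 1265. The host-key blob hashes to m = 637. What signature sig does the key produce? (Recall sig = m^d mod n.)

m^1265 mod 1469 = 13

13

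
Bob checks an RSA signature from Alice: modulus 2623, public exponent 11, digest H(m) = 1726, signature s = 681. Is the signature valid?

valid

s^2 ≡ 681^2 = 463761 ≡ 2113
s^4 ≡ 2113^2 = 4464769 ≡ 423
s^8 ≡ 423^2 = 178929 ≡ 565
11 = 8 + 2 + 1, so s^11 ≡ 565·2113·681 ≡ 1726 (mod 2623)
1726 = H(m), so the signature checks out.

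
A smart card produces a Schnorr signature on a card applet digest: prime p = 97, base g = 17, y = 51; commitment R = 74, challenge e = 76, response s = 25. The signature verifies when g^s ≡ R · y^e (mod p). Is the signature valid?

g^s mod p:
17^25 mod 97 = 83
R · y^e mod p:
51^76 mod 97 = 47
74·47 = 3478 ≡ 83 (mod 97)
83 ≡ 83 (mod 97); signature holds.

valid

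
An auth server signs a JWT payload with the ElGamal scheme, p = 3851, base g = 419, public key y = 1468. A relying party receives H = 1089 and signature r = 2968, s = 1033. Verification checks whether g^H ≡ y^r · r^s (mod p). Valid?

yes

Left side g^H mod p:
Squares mod 3851: 419^1≡419, 419^2≡2266, 419^4≡1373, 419^8≡1990, 419^16≡1272, 419^32≡564, 419^64≡2314, 419^128≡1706, 419^256≡2931, 419^512≡3031, 419^1024≡2326
1089 = 1024 + 64 + 1, so 419^1089 ≡ 2326·2314·419 ≡ 3300 (mod 3851)
Right side y^r · r^s mod p:
Squares mod 3851: 1468^1≡1468, 1468^2≡2315, 1468^4≡2484, 1468^8≡954, 1468^16≡1280, 1468^32≡1725, 1468^64≡2653, 1468^128≡2632, 1468^256≡3326, 1468^512≡2204, 1468^1024≡1505, 1468^2048≡637
2968 = 2048 + 512 + 256 + 128 + 16 + 8, so 1468^2968 ≡ 637·2204·3326·2632·1280·954 ≡ 1730 (mod 3851)
Squares mod 3851: 2968^1≡2968, 2968^2≡1787, 2968^4≡890, 2968^8≡2645, 2968^16≡2609, 2968^32≡2164, 2968^64≡80, 2968^128≡2549, 2968^256≡764, 2968^512≡2195, 2968^1024≡424
1033 = 1024 + 8 + 1, so 2968^1033 ≡ 424·2645·2968 ≡ 2406 (mod 3851)
1730·2406 = 4162380 ≡ 3300 (mod 3851)
3300 ≡ 3300 (mod 3851), so the signature is genuine.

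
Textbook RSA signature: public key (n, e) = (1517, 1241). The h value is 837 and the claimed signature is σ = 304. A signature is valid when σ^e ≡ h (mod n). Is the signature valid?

σ^2 ≡ 304^2 = 92416 ≡ 1396
σ^4 ≡ 1396^2 = 1948816 ≡ 988
σ^8 ≡ 988^2 = 976144 ≡ 713
σ^16 ≡ 713^2 = 508369 ≡ 174
σ^32 ≡ 174^2 = 30276 ≡ 1453
σ^64 ≡ 1453^2 = 2111209 ≡ 1062
σ^128 ≡ 1062^2 = 1127844 ≡ 713
σ^256 ≡ 713^2 = 508369 ≡ 174
σ^512 ≡ 174^2 = 30276 ≡ 1453
σ^1024 ≡ 1453^2 = 2111209 ≡ 1062
1241 = 1024 + 128 + 64 + 16 + 8 + 1, so σ^1241 ≡ 1062·713·1062·174·713·304 ≡ 837 (mod 1517)
σ^1241 mod 1517 = 837 matches h.

valid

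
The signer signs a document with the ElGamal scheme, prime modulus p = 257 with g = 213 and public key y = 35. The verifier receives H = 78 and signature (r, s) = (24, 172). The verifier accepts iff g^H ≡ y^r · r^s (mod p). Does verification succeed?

Left side g^H mod p:
213^2 = 45369 ≡ 137
213^4 ≡ 137^2 = 18769 ≡ 8
213^8 ≡ 8^2 = 64
213^16 ≡ 64^2 = 4096 ≡ 241
213^32 ≡ 241^2 = 58081 ≡ 256
213^64 ≡ 256^2 = 65536 ≡ 1
78 = 64 + 8 + 4 + 2, so 213^78 ≡ 1·64·8·137 ≡ 240 (mod 257)
Right side y^r · r^s mod p:
35^2 = 1225 ≡ 197
35^4 ≡ 197^2 = 38809 ≡ 2
35^8 ≡ 2^2 = 4
35^16 ≡ 4^2 = 16
24 = 16 + 8, so 35^24 ≡ 16·4 ≡ 64 (mod 257)
24^2 = 576 ≡ 62
24^4 ≡ 62^2 = 3844 ≡ 246
24^8 ≡ 246^2 = 60516 ≡ 121
24^16 ≡ 121^2 = 14641 ≡ 249
24^32 ≡ 249^2 = 62001 ≡ 64
24^64 ≡ 64^2 = 4096 ≡ 241
24^128 ≡ 241^2 = 58081 ≡ 256
172 = 128 + 32 + 8 + 4, so 24^172 ≡ 256·64·121·246 ≡ 117 (mod 257)
64·117 = 7488 ≡ 35 (mod 257)
240 ≠ 35, so verification fails.

fails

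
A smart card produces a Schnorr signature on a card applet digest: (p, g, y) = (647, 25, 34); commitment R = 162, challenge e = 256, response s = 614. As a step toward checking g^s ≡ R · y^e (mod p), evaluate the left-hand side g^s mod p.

237

Squares mod 647: 25^1≡25, 25^2≡625, 25^4≡484, 25^8≡42, 25^16≡470, 25^32≡273, 25^64≡124, 25^128≡495, 25^256≡459, 25^512≡406
614 = 512 + 64 + 32 + 4 + 2, so 25^614 ≡ 406·124·273·484·625 ≡ 237 (mod 647)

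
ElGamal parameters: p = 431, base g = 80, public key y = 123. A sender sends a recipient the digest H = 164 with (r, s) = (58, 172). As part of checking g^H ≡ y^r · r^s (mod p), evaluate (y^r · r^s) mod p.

230

Squares mod 431: 123^1≡123, 123^2≡44, 123^4≡212, 123^8≡120, 123^16≡177, 123^32≡297
58 = 32 + 16 + 8 + 2, so 123^58 ≡ 297·177·120·44 ≡ 320 (mod 431)
Squares mod 431: 58^1≡58, 58^2≡347, 58^4≡160, 58^8≡171, 58^16≡364, 58^32≡179, 58^64≡147, 58^128≡59
172 = 128 + 32 + 8 + 4, so 58^172 ≡ 59·179·171·160 ≡ 95 (mod 431)
y^r · r^s ≡ 320·95 = 30400 ≡ 230 (mod 431)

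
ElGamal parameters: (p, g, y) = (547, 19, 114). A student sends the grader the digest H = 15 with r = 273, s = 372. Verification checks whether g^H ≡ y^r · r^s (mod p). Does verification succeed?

Left side g^H mod p:
19^2 = 361
19^4 ≡ 361^2 = 130321 ≡ 135
19^8 ≡ 135^2 = 18225 ≡ 174
15 = 8 + 4 + 2 + 1, so 19^15 ≡ 174·135·361·19 ≡ 154 (mod 547)
Right side y^r · r^s mod p:
114^2 = 12996 ≡ 415
114^4 ≡ 415^2 = 172225 ≡ 467
114^8 ≡ 467^2 = 218089 ≡ 383
114^16 ≡ 383^2 = 146689 ≡ 93
114^32 ≡ 93^2 = 8649 ≡ 444
114^64 ≡ 444^2 = 197136 ≡ 216
114^128 ≡ 216^2 = 46656 ≡ 161
114^256 ≡ 161^2 = 25921 ≡ 212
273 = 256 + 16 + 1, so 114^273 ≡ 212·93·114 ≡ 1 (mod 547)
273^2 = 74529 ≡ 137
273^4 ≡ 137^2 = 18769 ≡ 171
273^8 ≡ 171^2 = 29241 ≡ 250
273^16 ≡ 250^2 = 62500 ≡ 142
273^32 ≡ 142^2 = 20164 ≡ 472
273^64 ≡ 472^2 = 222784 ≡ 155
273^128 ≡ 155^2 = 24025 ≡ 504
273^256 ≡ 504^2 = 254016 ≡ 208
372 = 256 + 64 + 32 + 16 + 4, so 273^372 ≡ 208·155·472·142·171 ≡ 154 (mod 547)
1·154 = 154 ≡ 154 (mod 547)
154 ≡ 154 (mod 547), so the signature is genuine.

passes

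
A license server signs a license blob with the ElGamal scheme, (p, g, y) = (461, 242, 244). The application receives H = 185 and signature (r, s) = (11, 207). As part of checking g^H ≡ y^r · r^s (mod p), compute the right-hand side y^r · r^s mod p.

389

Squares mod 461: 244^1≡244, 244^2≡67, 244^4≡340, 244^8≡350
11 = 8 + 2 + 1, so 244^11 ≡ 350·67·244 ≡ 329 (mod 461)
Squares mod 461: 11^1≡11, 11^2≡121, 11^4≡350, 11^8≡335, 11^16≡202, 11^32≡236, 11^64≡376, 11^128≡310
207 = 128 + 64 + 8 + 4 + 2 + 1, so 11^207 ≡ 310·376·335·350·121·11 ≡ 252 (mod 461)
y^r · r^s ≡ 329·252 = 82908 ≡ 389 (mod 461)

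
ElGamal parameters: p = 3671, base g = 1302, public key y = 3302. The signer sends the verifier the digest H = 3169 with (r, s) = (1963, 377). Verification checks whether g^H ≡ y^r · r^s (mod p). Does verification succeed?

Left side g^H mod p:
Squares mod 3671: 1302^1≡1302, 1302^2≡2873, 1302^4≡1721, 1302^8≡3015, 1302^16≡829, 1302^32≡764, 1302^64≡7, 1302^128≡49, 1302^256≡2401, 1302^512≡1331, 1302^1024≡2139, 1302^2048≡1255
3169 = 2048 + 1024 + 64 + 32 + 1, so 1302^3169 ≡ 1255·2139·7·764·1302 ≡ 2180 (mod 3671)
Right side y^r · r^s mod p:
Squares mod 3671: 3302^1≡3302, 3302^2≡334, 3302^4≡1426, 3302^8≡3413, 3302^16≡486, 3302^32≡1252, 3302^64≡3658, 3302^128≡169, 3302^256≡2864, 3302^512≡1482, 3302^1024≡1066
1963 = 1024 + 512 + 256 + 128 + 32 + 8 + 2 + 1, so 3302^1963 ≡ 1066·1482·2864·169·1252·3413·334·3302 ≡ 169 (mod 3671)
Squares mod 3671: 1963^1≡1963, 1963^2≡2490, 1963^4≡3452, 1963^8≡238, 1963^16≡1579, 1963^32≡632, 1963^64≡2956, 1963^128≡956, 1963^256≡3528
377 = 256 + 64 + 32 + 16 + 8 + 1, so 1963^377 ≡ 3528·2956·632·1579·238·1963 ≡ 708 (mod 3671)
169·708 = 119652 ≡ 2180 (mod 3671)
2180 ≡ 2180 (mod 3671), so the signature is genuine.

passes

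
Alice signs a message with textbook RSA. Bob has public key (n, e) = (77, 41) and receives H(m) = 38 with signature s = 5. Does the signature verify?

Squares mod 77: s^1≡5, s^2≡25, s^4≡9, s^8≡4, s^16≡16, s^32≡25
41 = 32 + 8 + 1, so s^41 ≡ 25·4·5 ≡ 38 (mod 77)
38 = H(m), so the signature checks out.

verifies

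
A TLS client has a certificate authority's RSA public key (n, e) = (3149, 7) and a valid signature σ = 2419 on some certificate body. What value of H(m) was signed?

2793

σ^2 ≡ 2419^2 = 5851561 ≡ 719
σ^4 ≡ 719^2 = 516961 ≡ 525
7 = 4 + 2 + 1, so σ^7 ≡ 525·719·2419 ≡ 2793 (mod 3149)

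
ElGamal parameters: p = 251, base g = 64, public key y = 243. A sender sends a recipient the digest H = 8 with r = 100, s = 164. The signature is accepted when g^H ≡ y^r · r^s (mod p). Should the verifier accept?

reject

Left side g^H mod p:
Squares mod 251: 64^1≡64, 64^2≡80, 64^4≡125, 64^8≡63
64^8 ≡ 63 (mod 251)
Right side y^r · r^s mod p:
Squares mod 251: 243^1≡243, 243^2≡64, 243^4≡80, 243^8≡125, 243^16≡63, 243^32≡204, 243^64≡201
100 = 64 + 32 + 4, so 243^100 ≡ 201·204·80 ≡ 1 (mod 251)
Squares mod 251: 100^1≡100, 100^2≡211, 100^4≡94, 100^8≡51, 100^16≡91, 100^32≡249, 100^64≡4, 100^128≡16
164 = 128 + 32 + 4, so 100^164 ≡ 16·249·94 ≡ 4 (mod 251)
1·4 = 4 ≡ 4 (mod 251)
63 ≠ 4, so verification fails.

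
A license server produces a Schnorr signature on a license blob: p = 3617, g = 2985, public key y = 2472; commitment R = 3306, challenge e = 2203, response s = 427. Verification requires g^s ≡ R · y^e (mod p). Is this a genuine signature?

g^s mod p:
2985^427 mod 3617 = 2662
R · y^e mod p:
2472^2203 mod 3617 = 1515
3306·1515 = 5008590 ≡ 2662 (mod 3617)
2662 ≡ 2662 (mod 3617); signature holds.

genuine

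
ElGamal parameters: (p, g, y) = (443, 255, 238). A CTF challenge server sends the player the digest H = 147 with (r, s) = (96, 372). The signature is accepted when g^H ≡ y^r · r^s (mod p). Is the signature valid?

invalid

Left side g^H mod p:
Squares mod 443: 255^1≡255, 255^2≡347, 255^4≡356, 255^8≡38, 255^16≡115, 255^32≡378, 255^64≡238, 255^128≡383
147 = 128 + 16 + 2 + 1, so 255^147 ≡ 383·115·347·255 ≡ 87 (mod 443)
Right side y^r · r^s mod p:
Squares mod 443: 238^1≡238, 238^2≡383, 238^4≡56, 238^8≡35, 238^16≡339, 238^32≡184, 238^64≡188
96 = 64 + 32, so 238^96 ≡ 188·184 ≡ 38 (mod 443)
Squares mod 443: 96^1≡96, 96^2≡356, 96^4≡38, 96^8≡115, 96^16≡378, 96^32≡238, 96^64≡383, 96^128≡56, 96^256≡35
372 = 256 + 64 + 32 + 16 + 4, so 96^372 ≡ 35·383·238·378·38 ≡ 115 (mod 443)
38·115 = 4370 ≡ 383 (mod 443)
87 ≠ 383, so verification fails.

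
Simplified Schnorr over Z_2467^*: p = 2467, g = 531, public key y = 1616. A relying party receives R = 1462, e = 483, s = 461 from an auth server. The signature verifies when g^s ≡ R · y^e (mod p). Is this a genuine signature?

forged

g^s mod p:
531^2 = 281961 ≡ 723
531^4 ≡ 723^2 = 522729 ≡ 2192
531^8 ≡ 2192^2 = 4804864 ≡ 1615
531^16 ≡ 1615^2 = 2608225 ≡ 606
531^32 ≡ 606^2 = 367236 ≡ 2120
531^64 ≡ 2120^2 = 4494400 ≡ 1993
531^128 ≡ 1993^2 = 3972049 ≡ 179
531^256 ≡ 179^2 = 32041 ≡ 2437
461 = 256 + 128 + 64 + 8 + 4 + 1, so 531^461 ≡ 2437·179·1993·1615·2192·531 ≡ 1830 (mod 2467)
R · y^e mod p:
1616^2 = 2611456 ≡ 1370
1616^4 ≡ 1370^2 = 1876900 ≡ 1980
1616^8 ≡ 1980^2 = 3920400 ≡ 337
1616^16 ≡ 337^2 = 113569 ≡ 87
1616^32 ≡ 87^2 = 7569 ≡ 168
1616^64 ≡ 168^2 = 28224 ≡ 1087
1616^128 ≡ 1087^2 = 1181569 ≡ 2343
1616^256 ≡ 2343^2 = 5489649 ≡ 574
483 = 256 + 128 + 64 + 32 + 2 + 1, so 1616^483 ≡ 574·2343·1087·168·1370·1616 ≡ 1203 (mod 2467)
1462·1203 = 1758786 ≡ 2282 (mod 2467)
1830 ≠ 2282; the check fails.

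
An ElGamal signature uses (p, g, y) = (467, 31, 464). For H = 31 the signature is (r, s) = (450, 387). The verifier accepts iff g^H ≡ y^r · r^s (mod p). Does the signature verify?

verifies

Left side g^H mod p:
31^2 = 961 ≡ 27
31^4 ≡ 27^2 = 729 ≡ 262
31^8 ≡ 262^2 = 68644 ≡ 462
31^16 ≡ 462^2 = 213444 ≡ 25
31 = 16 + 8 + 4 + 2 + 1, so 31^31 ≡ 25·462·262·27·31 ≡ 216 (mod 467)
Right side y^r · r^s mod p:
464^2 = 215296 ≡ 9
464^4 ≡ 9^2 = 81
464^8 ≡ 81^2 = 6561 ≡ 23
464^16 ≡ 23^2 = 529 ≡ 62
464^32 ≡ 62^2 = 3844 ≡ 108
464^64 ≡ 108^2 = 11664 ≡ 456
464^128 ≡ 456^2 = 207936 ≡ 121
464^256 ≡ 121^2 = 14641 ≡ 164
450 = 256 + 128 + 64 + 2, so 464^450 ≡ 164·121·456·9 ≡ 113 (mod 467)
450^2 = 202500 ≡ 289
450^4 ≡ 289^2 = 83521 ≡ 395
450^8 ≡ 395^2 = 156025 ≡ 47
450^16 ≡ 47^2 = 2209 ≡ 341
450^32 ≡ 341^2 = 116281 ≡ 465
450^64 ≡ 465^2 = 216225 ≡ 4
450^128 ≡ 4^2 = 16
450^256 ≡ 16^2 = 256
387 = 256 + 128 + 2 + 1, so 450^387 ≡ 256·16·289·450 ≡ 316 (mod 467)
113·316 = 35708 ≡ 216 (mod 467)
216 ≡ 216 (mod 467), so the signature is genuine.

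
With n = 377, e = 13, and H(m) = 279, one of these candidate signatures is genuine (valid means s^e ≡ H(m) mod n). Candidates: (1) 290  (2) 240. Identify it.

Candidate 1: 290^2 = 84100 ≡ 29; 290^4 ≡ 29^2 = 841 ≡ 87; 290^8 ≡ 87^2 = 7569 ≡ 29; 13 = 8 + 4 + 1, so 290^13 ≡ 29·87·290 ≡ 290 (mod 377)
Candidate 2: 240^2 = 57600 ≡ 296; 240^4 ≡ 296^2 = 87616 ≡ 152; 240^8 ≡ 152^2 = 23104 ≡ 107; 13 = 8 + 4 + 1, so 240^13 ≡ 107·152·240 ≡ 279 (mod 377)
  → matches H(m) = 279

2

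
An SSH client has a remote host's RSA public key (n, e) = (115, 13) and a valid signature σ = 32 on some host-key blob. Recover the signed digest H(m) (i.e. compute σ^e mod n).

Squares mod 115: σ^1≡32, σ^2≡104, σ^4≡6, σ^8≡36
13 = 8 + 4 + 1, so σ^13 ≡ 36·6·32 ≡ 12 (mod 115)

12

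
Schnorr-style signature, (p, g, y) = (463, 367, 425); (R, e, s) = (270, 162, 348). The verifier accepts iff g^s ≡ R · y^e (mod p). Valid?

yes

g^s mod p:
367^2 = 134689 ≡ 419
367^4 ≡ 419^2 = 175561 ≡ 84
367^8 ≡ 84^2 = 7056 ≡ 111
367^16 ≡ 111^2 = 12321 ≡ 283
367^32 ≡ 283^2 = 80089 ≡ 453
367^64 ≡ 453^2 = 205209 ≡ 100
367^128 ≡ 100^2 = 10000 ≡ 277
367^256 ≡ 277^2 = 76729 ≡ 334
348 = 256 + 64 + 16 + 8 + 4, so 367^348 ≡ 334·100·283·111·84 ≡ 279 (mod 463)
R · y^e mod p:
425^2 = 180625 ≡ 55
425^4 ≡ 55^2 = 3025 ≡ 247
425^8 ≡ 247^2 = 61009 ≡ 356
425^16 ≡ 356^2 = 126736 ≡ 337
425^32 ≡ 337^2 = 113569 ≡ 134
425^64 ≡ 134^2 = 17956 ≡ 362
425^128 ≡ 362^2 = 131044 ≡ 15
162 = 128 + 32 + 2, so 425^162 ≡ 15·134·55 ≡ 356 (mod 463)
270·356 = 96120 ≡ 279 (mod 463)
279 ≡ 279 (mod 463); signature holds.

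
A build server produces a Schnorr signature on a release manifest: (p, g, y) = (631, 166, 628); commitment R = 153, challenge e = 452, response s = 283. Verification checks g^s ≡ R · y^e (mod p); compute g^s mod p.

Squares mod 631: 166^1≡166, 166^2≡423, 166^4≡356, 166^8≡536, 166^16≡191, 166^32≡514, 166^64≡438, 166^128≡20, 166^256≡400
283 = 256 + 16 + 8 + 2 + 1, so 166^283 ≡ 400·191·536·423·166 ≡ 151 (mod 631)

151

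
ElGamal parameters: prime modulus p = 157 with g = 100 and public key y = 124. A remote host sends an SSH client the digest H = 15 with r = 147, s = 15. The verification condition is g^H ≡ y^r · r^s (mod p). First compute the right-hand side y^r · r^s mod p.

Squares mod 157: 124^1≡124, 124^2≡147, 124^4≡100, 124^8≡109, 124^16≡106, 124^32≡89, 124^64≡71, 124^128≡17
147 = 128 + 16 + 2 + 1, so 124^147 ≡ 17·106·147·124 ≡ 101 (mod 157)
Squares mod 157: 147^1≡147, 147^2≡100, 147^4≡109, 147^8≡106
15 = 8 + 4 + 2 + 1, so 147^15 ≡ 106·109·100·147 ≡ 101 (mod 157)
y^r · r^s ≡ 101·101 = 10201 ≡ 153 (mod 157)

153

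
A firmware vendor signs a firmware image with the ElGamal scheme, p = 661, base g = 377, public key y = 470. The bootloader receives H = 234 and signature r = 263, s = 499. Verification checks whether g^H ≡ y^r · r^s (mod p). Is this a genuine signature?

Left side g^H mod p:
377^2 = 142129 ≡ 14
377^4 ≡ 14^2 = 196
377^8 ≡ 196^2 = 38416 ≡ 78
377^16 ≡ 78^2 = 6084 ≡ 135
377^32 ≡ 135^2 = 18225 ≡ 378
377^64 ≡ 378^2 = 142884 ≡ 108
377^128 ≡ 108^2 = 11664 ≡ 427
234 = 128 + 64 + 32 + 8 + 2, so 377^234 ≡ 427·108·378·78·14 ≡ 205 (mod 661)
Right side y^r · r^s mod p:
470^2 = 220900 ≡ 126
470^4 ≡ 126^2 = 15876 ≡ 12
470^8 ≡ 12^2 = 144
470^16 ≡ 144^2 = 20736 ≡ 245
470^32 ≡ 245^2 = 60025 ≡ 535
470^64 ≡ 535^2 = 286225 ≡ 12
470^128 ≡ 12^2 = 144
470^256 ≡ 144^2 = 20736 ≡ 245
263 = 256 + 4 + 2 + 1, so 470^263 ≡ 245·12·126·470 ≡ 61 (mod 661)
263^2 = 69169 ≡ 425
263^4 ≡ 425^2 = 180625 ≡ 172
263^8 ≡ 172^2 = 29584 ≡ 500
263^16 ≡ 500^2 = 250000 ≡ 142
263^32 ≡ 142^2 = 20164 ≡ 334
263^64 ≡ 334^2 = 111556 ≡ 508
263^128 ≡ 508^2 = 258064 ≡ 274
263^256 ≡ 274^2 = 75076 ≡ 383
499 = 256 + 128 + 64 + 32 + 16 + 2 + 1, so 263^499 ≡ 383·274·508·334·142·425·263 ≡ 385 (mod 661)
61·385 = 23485 ≡ 350 (mod 661)
205 ≠ 350, so verification fails.

forged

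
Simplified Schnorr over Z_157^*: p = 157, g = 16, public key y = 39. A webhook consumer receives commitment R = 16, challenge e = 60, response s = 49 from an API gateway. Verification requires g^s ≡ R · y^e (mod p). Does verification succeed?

g^s mod p:
16^2 = 256 ≡ 99
16^4 ≡ 99^2 = 9801 ≡ 67
16^8 ≡ 67^2 = 4489 ≡ 93
16^16 ≡ 93^2 = 8649 ≡ 14
16^32 ≡ 14^2 = 196 ≡ 39
49 = 32 + 16 + 1, so 16^49 ≡ 39·14·16 ≡ 101 (mod 157)
R · y^e mod p:
39^2 = 1521 ≡ 108
39^4 ≡ 108^2 = 11664 ≡ 46
39^8 ≡ 46^2 = 2116 ≡ 75
39^16 ≡ 75^2 = 5625 ≡ 130
39^32 ≡ 130^2 = 16900 ≡ 101
60 = 32 + 16 + 8 + 4, so 39^60 ≡ 101·130·75·46 ≡ 75 (mod 157)
16·75 = 1200 ≡ 101 (mod 157)
101 ≡ 101 (mod 157); signature holds.

passes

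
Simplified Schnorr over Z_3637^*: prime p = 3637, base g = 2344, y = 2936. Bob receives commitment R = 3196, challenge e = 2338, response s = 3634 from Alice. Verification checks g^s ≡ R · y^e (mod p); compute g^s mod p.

2344^2 = 5494336 ≡ 2466
2344^4 ≡ 2466^2 = 6081156 ≡ 92
2344^8 ≡ 92^2 = 8464 ≡ 1190
2344^16 ≡ 1190^2 = 1416100 ≡ 1307
2344^32 ≡ 1307^2 = 1708249 ≡ 2496
2344^64 ≡ 2496^2 = 6230016 ≡ 3472
2344^128 ≡ 3472^2 = 12054784 ≡ 1766
2344^256 ≡ 1766^2 = 3118756 ≡ 1847
2344^512 ≡ 1847^2 = 3411409 ≡ 3540
2344^1024 ≡ 3540^2 = 12531600 ≡ 2135
2344^2048 ≡ 2135^2 = 4558225 ≡ 1064
3634 = 2048 + 1024 + 512 + 32 + 16 + 2, so 2344^3634 ≡ 1064·2135·3540·2496·1307·2466 ≡ 264 (mod 3637)

264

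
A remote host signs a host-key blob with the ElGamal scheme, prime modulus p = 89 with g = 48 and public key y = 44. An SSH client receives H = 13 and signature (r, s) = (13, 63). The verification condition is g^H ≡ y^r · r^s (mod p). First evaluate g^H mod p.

75

48^13 mod 89 = 75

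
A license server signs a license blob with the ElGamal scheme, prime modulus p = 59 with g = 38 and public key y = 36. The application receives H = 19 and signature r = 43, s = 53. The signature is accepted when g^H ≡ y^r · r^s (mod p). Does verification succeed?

passes

Left side g^H mod p:
38^2 = 1444 ≡ 28
38^4 ≡ 28^2 = 784 ≡ 17
38^8 ≡ 17^2 = 289 ≡ 53
38^16 ≡ 53^2 = 2809 ≡ 36
19 = 16 + 2 + 1, so 38^19 ≡ 36·28·38 ≡ 13 (mod 59)
Right side y^r · r^s mod p:
36^2 = 1296 ≡ 57
36^4 ≡ 57^2 = 3249 ≡ 4
36^8 ≡ 4^2 = 16
36^16 ≡ 16^2 = 256 ≡ 20
36^32 ≡ 20^2 = 400 ≡ 46
43 = 32 + 8 + 2 + 1, so 36^43 ≡ 46·16·57·36 ≡ 49 (mod 59)
43^2 = 1849 ≡ 20
43^4 ≡ 20^2 = 400 ≡ 46
43^8 ≡ 46^2 = 2116 ≡ 51
43^16 ≡ 51^2 = 2601 ≡ 5
43^32 ≡ 5^2 = 25
53 = 32 + 16 + 4 + 1, so 43^53 ≡ 25·5·46·43 ≡ 40 (mod 59)
49·40 = 1960 ≡ 13 (mod 59)
13 ≡ 13 (mod 59), so the signature is genuine.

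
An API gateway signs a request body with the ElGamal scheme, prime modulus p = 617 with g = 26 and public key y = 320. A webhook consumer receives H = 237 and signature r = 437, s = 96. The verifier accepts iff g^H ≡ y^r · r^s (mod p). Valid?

yes

Left side g^H mod p:
Squares mod 617: 26^1≡26, 26^2≡59, 26^4≡396, 26^8≡98, 26^16≡349, 26^32≡252, 26^64≡570, 26^128≡358
237 = 128 + 64 + 32 + 8 + 4 + 1, so 26^237 ≡ 358·570·252·98·396·26 ≡ 501 (mod 617)
Right side y^r · r^s mod p:
Squares mod 617: 320^1≡320, 320^2≡595, 320^4≡484, 320^8≡413, 320^16≡277, 320^32≡221, 320^64≡98, 320^128≡349, 320^256≡252
437 = 256 + 128 + 32 + 16 + 4 + 1, so 320^437 ≡ 252·349·221·277·484·320 ≡ 614 (mod 617)
Squares mod 617: 437^1≡437, 437^2≡316, 437^4≡519, 437^8≡349, 437^16≡252, 437^32≡570, 437^64≡358
96 = 64 + 32, so 437^96 ≡ 358·570 ≡ 450 (mod 617)
614·450 = 276300 ≡ 501 (mod 617)
501 ≡ 501 (mod 617), so the signature is genuine.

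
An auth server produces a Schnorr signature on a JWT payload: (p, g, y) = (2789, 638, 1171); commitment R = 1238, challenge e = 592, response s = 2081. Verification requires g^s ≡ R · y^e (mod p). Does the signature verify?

g^s mod p:
Squares mod 2789: 638^1≡638, 638^2≡2639, 638^4≡188, 638^8≡1876, 638^16≡2447, 638^32≡2615, 638^64≡2386, 638^128≡647, 638^256≡259, 638^512≡145, 638^1024≡1502, 638^2048≡2492
2081 = 2048 + 32 + 1, so 638^2081 ≡ 2492·2615·638 ≡ 1795 (mod 2789)
R · y^e mod p:
Squares mod 2789: 1171^1≡1171, 1171^2≡1842, 1171^4≡1540, 1171^8≡950, 1171^16≡1653, 1171^32≡1978, 1171^64≡2306, 1171^128≡1802, 1171^256≡808, 1171^512≡238
592 = 512 + 64 + 16, so 1171^592 ≡ 238·2306·1653 ≡ 1186 (mod 2789)
1238·1186 = 1468268 ≡ 1254 (mod 2789)
1795 ≠ 1254; the check fails.

does not verify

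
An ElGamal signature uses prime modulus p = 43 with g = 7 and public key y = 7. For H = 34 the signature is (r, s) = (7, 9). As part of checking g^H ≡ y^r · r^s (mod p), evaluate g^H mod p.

36

7^2 = 49 ≡ 6
7^4 ≡ 6^2 = 36
7^8 ≡ 36^2 = 1296 ≡ 6
7^16 ≡ 6^2 = 36
7^32 ≡ 36^2 = 1296 ≡ 6
34 = 32 + 2, so 7^34 ≡ 6·6 ≡ 36 (mod 43)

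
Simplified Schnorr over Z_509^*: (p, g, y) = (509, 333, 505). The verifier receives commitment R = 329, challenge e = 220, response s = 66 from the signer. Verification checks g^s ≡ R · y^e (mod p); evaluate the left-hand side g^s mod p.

333^2 = 110889 ≡ 436
333^4 ≡ 436^2 = 190096 ≡ 239
333^8 ≡ 239^2 = 57121 ≡ 113
333^16 ≡ 113^2 = 12769 ≡ 44
333^32 ≡ 44^2 = 1936 ≡ 409
333^64 ≡ 409^2 = 167281 ≡ 329
66 = 64 + 2, so 333^66 ≡ 329·436 ≡ 415 (mod 509)

415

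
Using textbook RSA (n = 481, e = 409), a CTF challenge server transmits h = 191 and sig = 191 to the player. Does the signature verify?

verifies

Squares mod 481: sig^1≡191, sig^2≡406, sig^4≡334, sig^8≡445, sig^16≡334, sig^32≡445, sig^64≡334, sig^128≡445, sig^256≡334
409 = 256 + 128 + 16 + 8 + 1, so sig^409 ≡ 334·445·334·445·191 ≡ 191 (mod 481)
191 = h, so the signature checks out.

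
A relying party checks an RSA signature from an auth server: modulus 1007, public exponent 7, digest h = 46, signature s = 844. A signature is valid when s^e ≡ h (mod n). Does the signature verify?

verifies

s^2 ≡ 844^2 = 712336 ≡ 387
s^4 ≡ 387^2 = 149769 ≡ 733
7 = 4 + 2 + 1, so s^7 ≡ 733·387·844 ≡ 46 (mod 1007)
Since 46 equals the digest 46, verification succeeds.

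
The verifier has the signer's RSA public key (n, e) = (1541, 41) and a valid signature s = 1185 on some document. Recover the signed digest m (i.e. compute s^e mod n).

1342

s^2 ≡ 1185^2 = 1404225 ≡ 374
s^4 ≡ 374^2 = 139876 ≡ 1186
s^8 ≡ 1186^2 = 1406596 ≡ 1204
s^16 ≡ 1204^2 = 1449616 ≡ 1076
s^32 ≡ 1076^2 = 1157776 ≡ 485
41 = 32 + 8 + 1, so s^41 ≡ 485·1204·1185 ≡ 1342 (mod 1541)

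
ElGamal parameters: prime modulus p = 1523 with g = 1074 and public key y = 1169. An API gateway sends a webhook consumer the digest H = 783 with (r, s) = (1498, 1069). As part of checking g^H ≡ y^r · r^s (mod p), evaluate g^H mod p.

1074^2 = 1153476 ≡ 565
1074^4 ≡ 565^2 = 319225 ≡ 918
1074^8 ≡ 918^2 = 842724 ≡ 505
1074^16 ≡ 505^2 = 255025 ≡ 684
1074^32 ≡ 684^2 = 467856 ≡ 295
1074^64 ≡ 295^2 = 87025 ≡ 214
1074^128 ≡ 214^2 = 45796 ≡ 106
1074^256 ≡ 106^2 = 11236 ≡ 575
1074^512 ≡ 575^2 = 330625 ≡ 134
783 = 512 + 256 + 8 + 4 + 2 + 1, so 1074^783 ≡ 134·575·505·918·565·1074 ≡ 386 (mod 1523)

386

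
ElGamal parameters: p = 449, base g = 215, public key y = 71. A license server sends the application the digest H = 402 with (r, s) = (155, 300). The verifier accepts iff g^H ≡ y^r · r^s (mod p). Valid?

no

Left side g^H mod p:
Squares mod 449: 215^1≡215, 215^2≡427, 215^4≡35, 215^8≡327, 215^16≡67, 215^32≡448, 215^64≡1, 215^128≡1, 215^256≡1
402 = 256 + 128 + 16 + 2, so 215^402 ≡ 1·1·67·427 ≡ 322 (mod 449)
Right side y^r · r^s mod p:
Squares mod 449: 71^1≡71, 71^2≡102, 71^4≡77, 71^8≡92, 71^16≡382, 71^32≡448, 71^64≡1, 71^128≡1
155 = 128 + 16 + 8 + 2 + 1, so 71^155 ≡ 1·382·92·102·71 ≡ 341 (mod 449)
Squares mod 449: 155^1≡155, 155^2≡228, 155^4≡349, 155^8≡122, 155^16≡67, 155^32≡448, 155^64≡1, 155^128≡1, 155^256≡1
300 = 256 + 32 + 8 + 4, so 155^300 ≡ 1·448·122·349 ≡ 77 (mod 449)
341·77 = 26257 ≡ 215 (mod 449)
322 ≠ 215, so verification fails.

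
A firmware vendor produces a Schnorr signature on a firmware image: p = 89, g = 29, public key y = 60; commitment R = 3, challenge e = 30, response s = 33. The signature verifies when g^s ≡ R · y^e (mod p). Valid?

yes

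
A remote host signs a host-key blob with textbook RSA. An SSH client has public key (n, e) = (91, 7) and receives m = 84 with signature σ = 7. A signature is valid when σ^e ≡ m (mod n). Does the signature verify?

Squares mod 91: σ^1≡7, σ^2≡49, σ^4≡35
7 = 4 + 2 + 1, so σ^7 ≡ 35·49·7 ≡ 84 (mod 91)
Since 84 equals the digest 84, verification succeeds.

verifies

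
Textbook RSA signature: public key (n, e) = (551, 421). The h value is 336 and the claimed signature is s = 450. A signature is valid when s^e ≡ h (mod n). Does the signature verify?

does not verify

s^421 mod 551 = 276
The recovered value 276 does not match the digest 336.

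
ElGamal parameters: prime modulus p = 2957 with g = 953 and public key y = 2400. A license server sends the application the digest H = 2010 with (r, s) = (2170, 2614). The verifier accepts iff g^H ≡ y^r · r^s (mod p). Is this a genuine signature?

genuine

Left side g^H mod p:
953^2 = 908209 ≡ 410
953^4 ≡ 410^2 = 168100 ≡ 2508
953^8 ≡ 2508^2 = 6290064 ≡ 525
953^16 ≡ 525^2 = 275625 ≡ 624
953^32 ≡ 624^2 = 389376 ≡ 2009
953^64 ≡ 2009^2 = 4036081 ≡ 2733
953^128 ≡ 2733^2 = 7469289 ≡ 2864
953^256 ≡ 2864^2 = 8202496 ≡ 2735
953^512 ≡ 2735^2 = 7480225 ≡ 1972
953^1024 ≡ 1972^2 = 3888784 ≡ 329
2010 = 1024 + 512 + 256 + 128 + 64 + 16 + 8 + 2, so 953^2010 ≡ 329·1972·2735·2864·2733·624·525·410 ≡ 2464 (mod 2957)
Right side y^r · r^s mod p:
2400^2 = 5760000 ≡ 2721
2400^4 ≡ 2721^2 = 7403841 ≡ 2470
2400^8 ≡ 2470^2 = 6100900 ≡ 609
2400^16 ≡ 609^2 = 370881 ≡ 1256
2400^32 ≡ 1256^2 = 1577536 ≡ 1455
2400^64 ≡ 1455^2 = 2117025 ≡ 2770
2400^128 ≡ 2770^2 = 7672900 ≡ 2442
2400^256 ≡ 2442^2 = 5963364 ≡ 2052
2400^512 ≡ 2052^2 = 4210704 ≡ 2893
2400^1024 ≡ 2893^2 = 8369449 ≡ 1139
2400^2048 ≡ 1139^2 = 1297321 ≡ 2155
2170 = 2048 + 64 + 32 + 16 + 8 + 2, so 2400^2170 ≡ 2155·2770·1455·1256·609·2721 ≡ 373 (mod 2957)
2170^2 = 4708900 ≡ 1356
2170^4 ≡ 1356^2 = 1838736 ≡ 2439
2170^8 ≡ 2439^2 = 5948721 ≡ 2194
2170^16 ≡ 2194^2 = 4813636 ≡ 2597
2170^32 ≡ 2597^2 = 6744409 ≡ 2449
2170^64 ≡ 2449^2 = 5997601 ≡ 805
2170^128 ≡ 805^2 = 648025 ≡ 442
2170^256 ≡ 442^2 = 195364 ≡ 202
2170^512 ≡ 202^2 = 40804 ≡ 2363
2170^1024 ≡ 2363^2 = 5583769 ≡ 953
2170^2048 ≡ 953^2 = 908209 ≡ 410
2614 = 2048 + 512 + 32 + 16 + 4 + 2, so 2170^2614 ≡ 410·2363·2449·2597·2439·1356 ≡ 292 (mod 2957)
373·292 = 108916 ≡ 2464 (mod 2957)
2464 ≡ 2464 (mod 2957), so the signature is genuine.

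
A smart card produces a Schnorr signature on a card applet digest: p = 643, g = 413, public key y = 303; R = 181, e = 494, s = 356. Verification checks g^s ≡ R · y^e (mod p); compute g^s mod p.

413^2 = 170569 ≡ 174
413^4 ≡ 174^2 = 30276 ≡ 55
413^8 ≡ 55^2 = 3025 ≡ 453
413^16 ≡ 453^2 = 205209 ≡ 92
413^32 ≡ 92^2 = 8464 ≡ 105
413^64 ≡ 105^2 = 11025 ≡ 94
413^128 ≡ 94^2 = 8836 ≡ 477
413^256 ≡ 477^2 = 227529 ≡ 550
356 = 256 + 64 + 32 + 4, so 413^356 ≡ 550·94·105·55 ≡ 95 (mod 643)

95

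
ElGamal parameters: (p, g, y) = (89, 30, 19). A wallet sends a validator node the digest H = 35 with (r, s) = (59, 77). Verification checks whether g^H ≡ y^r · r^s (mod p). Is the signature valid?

invalid

Left side g^H mod p:
30^2 = 900 ≡ 10
30^4 ≡ 10^2 = 100 ≡ 11
30^8 ≡ 11^2 = 121 ≡ 32
30^16 ≡ 32^2 = 1024 ≡ 45
30^32 ≡ 45^2 = 2025 ≡ 67
35 = 32 + 2 + 1, so 30^35 ≡ 67·10·30 ≡ 75 (mod 89)
Right side y^r · r^s mod p:
19^2 = 361 ≡ 5
19^4 ≡ 5^2 = 25
19^8 ≡ 25^2 = 625 ≡ 2
19^16 ≡ 2^2 = 4
19^32 ≡ 4^2 = 16
59 = 32 + 16 + 8 + 2 + 1, so 19^59 ≡ 16·4·2·5·19 ≡ 56 (mod 89)
59^2 = 3481 ≡ 10
59^4 ≡ 10^2 = 100 ≡ 11
59^8 ≡ 11^2 = 121 ≡ 32
59^16 ≡ 32^2 = 1024 ≡ 45
59^32 ≡ 45^2 = 2025 ≡ 67
59^64 ≡ 67^2 = 4489 ≡ 39
77 = 64 + 8 + 4 + 1, so 59^77 ≡ 39·32·11·59 ≡ 52 (mod 89)
56·52 = 2912 ≡ 64 (mod 89)
75 ≠ 64, so verification fails.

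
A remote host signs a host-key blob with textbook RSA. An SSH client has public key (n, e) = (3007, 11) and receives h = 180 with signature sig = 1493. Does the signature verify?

verifies

sig^2 ≡ 1493^2 = 2229049 ≡ 862
sig^4 ≡ 862^2 = 743044 ≡ 315
sig^8 ≡ 315^2 = 99225 ≡ 3001
11 = 8 + 2 + 1, so sig^11 ≡ 3001·862·1493 ≡ 180 (mod 3007)
Since 180 equals the digest 180, verification succeeds.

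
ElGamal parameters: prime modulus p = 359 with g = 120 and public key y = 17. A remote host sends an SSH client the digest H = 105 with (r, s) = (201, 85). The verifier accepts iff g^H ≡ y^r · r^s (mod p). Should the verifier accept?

Left side g^H mod p:
120^105 mod 359 = 55
Right side y^r · r^s mod p:
17^201 mod 359 = 276
201^85 mod 359 = 194
276·194 = 53544 ≡ 53 (mod 359)
55 ≠ 53, so verification fails.

reject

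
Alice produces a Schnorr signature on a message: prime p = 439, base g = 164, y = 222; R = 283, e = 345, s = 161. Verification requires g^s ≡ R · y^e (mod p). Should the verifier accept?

reject

g^s mod p:
164^2 = 26896 ≡ 117
164^4 ≡ 117^2 = 13689 ≡ 80
164^8 ≡ 80^2 = 6400 ≡ 254
164^16 ≡ 254^2 = 64516 ≡ 422
164^32 ≡ 422^2 = 178084 ≡ 289
164^64 ≡ 289^2 = 83521 ≡ 111
164^128 ≡ 111^2 = 12321 ≡ 29
161 = 128 + 32 + 1, so 164^161 ≡ 29·289·164 ≡ 414 (mod 439)
R · y^e mod p:
222^2 = 49284 ≡ 116
222^4 ≡ 116^2 = 13456 ≡ 286
222^8 ≡ 286^2 = 81796 ≡ 142
222^16 ≡ 142^2 = 20164 ≡ 409
222^32 ≡ 409^2 = 167281 ≡ 22
222^64 ≡ 22^2 = 484 ≡ 45
222^128 ≡ 45^2 = 2025 ≡ 269
222^256 ≡ 269^2 = 72361 ≡ 365
345 = 256 + 64 + 16 + 8 + 1, so 222^345 ≡ 365·45·409·142·222 ≡ 324 (mod 439)
283·324 = 91692 ≡ 380 (mod 439)
414 ≠ 380; the check fails.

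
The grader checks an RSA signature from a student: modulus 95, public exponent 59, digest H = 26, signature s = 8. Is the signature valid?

invalid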